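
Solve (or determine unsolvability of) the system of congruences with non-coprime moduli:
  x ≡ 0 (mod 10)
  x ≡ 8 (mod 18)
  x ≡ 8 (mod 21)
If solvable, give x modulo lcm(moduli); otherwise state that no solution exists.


Moduli 10, 18, 21 are not pairwise coprime, so CRT works modulo lcm(m_i) when all pairwise compatibility conditions hold.
Pairwise compatibility: gcd(m_i, m_j) must divide a_i - a_j for every pair.
Merge one congruence at a time:
  Start: x ≡ 0 (mod 10).
  Combine with x ≡ 8 (mod 18): gcd(10, 18) = 2; 8 - 0 = 8, which IS divisible by 2, so compatible.
    Write x = 0 + 10·t and substitute into x ≡ 8 (mod 18): 10·t ≡ 8 − 0 = 8 (mod 18).
    Divide the congruence (and modulus) by g = 2: 5·t ≡ 4 (mod 9).
    The inverse of 5 mod 9 is 2 (since 5·2 = 10 = 1·9 + 1), so t ≡ 2·4 = 8 ≡ 8 (mod 9).
    Then x = 0 + 10·8 = 80, valid modulo lcm(10, 18) = 90: x ≡ 80 (mod 90).
  Combine with x ≡ 8 (mod 21): gcd(90, 21) = 3; 8 - 80 = -72, which IS divisible by 3, so compatible.
    Write x = 80 + 90·t and substitute into x ≡ 8 (mod 21): 90·t ≡ 8 − 80 = -72 (mod 21).
    Divide the congruence (and modulus) by g = 3: 30·t ≡ -24 (mod 7).
    Reduce coefficients mod 7: 2·t ≡ 4 (mod 7).
    The inverse of 2 mod 7 is 4 (since 2·4 = 8 = 1·7 + 1), so t ≡ 4·4 = 16 ≡ 2 (mod 7).
    Then x = 80 + 90·2 = 260, valid modulo lcm(90, 21) = 630: x ≡ 260 (mod 630).
Verify: 260 mod 10 = 0, 260 mod 18 = 8, 260 mod 21 = 8.

x ≡ 260 (mod 630).


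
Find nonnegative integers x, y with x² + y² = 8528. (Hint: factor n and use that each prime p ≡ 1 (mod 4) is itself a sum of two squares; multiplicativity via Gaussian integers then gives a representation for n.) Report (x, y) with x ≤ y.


Step 1: Factor n = 8528 = 2^4 · 13 · 41.
Step 2: Check the mod-4 condition on each prime factor: 2 = 2 (special); 13 ≡ 1 (mod 4), exponent 1; 41 ≡ 1 (mod 4), exponent 1.
All primes ≡ 3 (mod 4) appear to even exponent (or don't appear), so by the two-squares theorem n IS expressible as a sum of two squares.
Step 3: Build a representation. Group n = k² · m with k = 4 and m = 13 · 41 = 533 (a product of primes ≡ 1 (mod 4)); a representation of m scales to one of n via (k·x)² + (k·y)² = k²(x² + y²). Each prime p ≡ 1 (mod 4) is itself a sum of two squares; find a² by testing p − a² for a perfect square:
  13: 13 − 1² = 12, 13 − 2² = 9 = 3² ⇒ 13 = 2² + 3².
  41: 41 − 1² = 40, 41 − 2² = 37, 41 − 3² = 32, 41 − 4² = 25 = 5² ⇒ 41 = 4² + 5².
  Combine using the Brahmagupta–Fibonacci identity (a² + b²)(c² + d²) = (ac − bd)² + (ad + bc)² = (ac + bd)² + (ad − bc)²:
  13 · 41 = 533: from (2² + 3²)(4² + 5²), take (2·4 − 3·5, 2·5 + 3·4) = (8 − 15, 10 + 12) = (-7, 22); dropping signs (only squares matter) gives (7, 22); check 7² + 22² = 49 + 484 = 533 ✓.
  Scale by k = 4: (4·7, 4·22) = (28, 88).
Step 4: Order so x ≤ y and verify: 28² + 88² = 784 + 7744 = 8528 = n. ✓

n = 8528 = 28² + 88² (one valid representation with x ≤ y).


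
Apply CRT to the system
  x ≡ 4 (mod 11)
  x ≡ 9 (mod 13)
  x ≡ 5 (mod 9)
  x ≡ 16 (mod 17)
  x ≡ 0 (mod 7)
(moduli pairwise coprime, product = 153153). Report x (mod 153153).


Product of moduli M = 11 · 13 · 9 · 17 · 7 = 153153.
Merge one congruence at a time:
  Start: x ≡ 4 (mod 11).
  Combine with x ≡ 9 (mod 13); new modulus lcm = 143.
    Write x = 4 + 11·t and substitute into x ≡ 9 (mod 13): 11·t ≡ 9 − 4 = 5 (mod 13).
    The inverse of 11 mod 13 is 6 (since 11·6 = 66 = 5·13 + 1), so t ≡ 6·5 = 30 ≡ 4 (mod 13).
    Then x = 4 + 11·4 = 48, valid modulo lcm(11, 13) = 143: x ≡ 48 (mod 143).
  Combine with x ≡ 5 (mod 9); new modulus lcm = 1287.
    Write x = 48 + 143·t and substitute into x ≡ 5 (mod 9): 143·t ≡ 5 − 48 = -43 (mod 9).
    Reduce coefficients mod 9: 8·t ≡ 2 (mod 9).
    The inverse of 8 mod 9 is 8 (since 8·8 = 64 = 7·9 + 1), so t ≡ 8·2 = 16 ≡ 7 (mod 9).
    Then x = 48 + 143·7 = 1049, valid modulo lcm(143, 9) = 1287: x ≡ 1049 (mod 1287).
  Combine with x ≡ 16 (mod 17); new modulus lcm = 21879.
    Write x = 1049 + 1287·t and substitute into x ≡ 16 (mod 17): 1287·t ≡ 16 − 1049 = -1033 (mod 17).
    Reduce coefficients mod 17: 12·t ≡ 4 (mod 17).
    The inverse of 12 mod 17 is 10 (since 12·10 = 120 = 7·17 + 1), so t ≡ 10·4 = 40 ≡ 6 (mod 17).
    Then x = 1049 + 1287·6 = 8771, valid modulo lcm(1287, 17) = 21879: x ≡ 8771 (mod 21879).
  Combine with x ≡ 0 (mod 7); new modulus lcm = 153153.
    Write x = 8771 + 21879·t and substitute into x ≡ 0 (mod 7): 21879·t ≡ 0 − 8771 = -8771 (mod 7).
    Reduce coefficients mod 7: 4·t ≡ 0 (mod 7).
    The inverse of 4 mod 7 is 2 (since 4·2 = 8 = 1·7 + 1), so t ≡ 2·0 = 0 ≡ 0 (mod 7).
    Then x = 8771 + 21879·0 = 8771, valid modulo lcm(21879, 7) = 153153: x ≡ 8771 (mod 153153).
Verify against each original: 8771 mod 11 = 4, 8771 mod 13 = 9, 8771 mod 9 = 5, 8771 mod 17 = 16, 8771 mod 7 = 0.

x ≡ 8771 (mod 153153).


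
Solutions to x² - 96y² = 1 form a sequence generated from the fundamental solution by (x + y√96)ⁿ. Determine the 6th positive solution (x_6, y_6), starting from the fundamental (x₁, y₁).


Step 1: Find the fundamental solution (x₁, y₁) of x² - 96y² = 1.
  Expand √96 as a continued fraction. a₀ = ⌊√96⌋ = 9; iterate m_{k+1} = d_k·a_k − m_k, d_{k+1} = (96 − m_{k+1}²)/d_k, a_{k+1} = ⌊(a₀ + m_{k+1})/d_{k+1}⌋ (starting m₀ = 0, d₀ = 1), with convergents p_k = a_k·p_{k-1} + p_{k-2}, q_k = a_k·q_{k-1} + q_{k-2} (p₋₁ = 1, q₋₁ = 0):
  k = 0: a₀ = 9; p₀/q₀ = 9/1; p₀² − 96·q₀² = 81 − 96 = -15.
  k = 1: m = 9, d = 15, a = ⌊(9 + 9)/15⌋ = 1; p/q = (1·9 + 1)/(1·1 + 0) = 10/1; p² − 96·q² = 100 − 96 = 4.
  k = 2: m = 6, d = 4, a = ⌊(9 + 6)/4⌋ = 3; p/q = (3·10 + 9)/(3·1 + 1) = 39/4; p² − 96·q² = 1521 − 1536 = -15.
  k = 3: m = 6, d = 15, a = ⌊(9 + 6)/15⌋ = 1; p/q = (1·39 + 10)/(1·4 + 1) = 49/5; p² − 96·q² = 2401 − 2400 = 1.
  The first convergent with p² − 96·q² = 1 gives the fundamental solution (x₁, y₁) = (49, 5).
Step 2: Apply the recurrence (x_{n+1}, y_{n+1}) = (x₁x_n + 96y₁y_n, x₁y_n + y₁x_n) repeatedly.
  From (x_1, y_1) = (49, 5): x_2 = 49·49 + 96·5·5 = 4801; y_2 = 49·5 + 5·49 = 490.
  From (x_2, y_2) = (4801, 490): x_3 = 49·4801 + 96·5·490 = 470449; y_3 = 49·490 + 5·4801 = 48015.
  From (x_3, y_3) = (470449, 48015): x_4 = 49·470449 + 96·5·48015 = 46099201; y_4 = 49·48015 + 5·470449 = 4704980.
  From (x_4, y_4) = (46099201, 4704980): x_5 = 49·46099201 + 96·5·4704980 = 4517251249; y_5 = 49·4704980 + 5·46099201 = 461040025.
  From (x_5, y_5) = (4517251249, 461040025): x_6 = 49·4517251249 + 96·5·461040025 = 442644523201; y_6 = 49·461040025 + 5·4517251249 = 45177217470.
Step 3: Verify x_6² - 96·y_6² = 195934173919840627286401 - 195934173919840627286400 = 1 (should be 1). ✓

(x_1, y_1) = (49, 5); (x_6, y_6) = (442644523201, 45177217470).


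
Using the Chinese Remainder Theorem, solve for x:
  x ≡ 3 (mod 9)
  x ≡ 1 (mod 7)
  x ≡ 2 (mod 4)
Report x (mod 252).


Moduli 9, 7, 4 are pairwise coprime; by CRT there is a unique solution modulo M = 9 · 7 · 4 = 252.
Solve pairwise, accumulating the modulus:
  Start with x ≡ 3 (mod 9).
  Combine with x ≡ 1 (mod 7): since gcd(9, 7) = 1, we get a unique residue mod 63.
    Write x = 3 + 9·t and substitute into x ≡ 1 (mod 7): 9·t ≡ 1 − 3 = -2 (mod 7).
    Reduce coefficients mod 7: 2·t ≡ 5 (mod 7).
    The inverse of 2 mod 7 is 4 (since 2·4 = 8 = 1·7 + 1), so t ≡ 4·5 = 20 ≡ 6 (mod 7).
    Then x = 3 + 9·6 = 57, valid modulo lcm(9, 7) = 63: x ≡ 57 (mod 63).
  Combine with x ≡ 2 (mod 4): since gcd(63, 4) = 1, we get a unique residue mod 252.
    Write x = 57 + 63·t and substitute into x ≡ 2 (mod 4): 63·t ≡ 2 − 57 = -55 (mod 4).
    Reduce coefficients mod 4: 3·t ≡ 1 (mod 4).
    The inverse of 3 mod 4 is 3 (since 3·3 = 9 = 2·4 + 1), so t ≡ 3·1 = 3 ≡ 3 (mod 4).
    Then x = 57 + 63·3 = 246, valid modulo lcm(63, 4) = 252: x ≡ 246 (mod 252).
Verify: 246 mod 9 = 3 ✓, 246 mod 7 = 1 ✓, 246 mod 4 = 2 ✓.

x ≡ 246 (mod 252).


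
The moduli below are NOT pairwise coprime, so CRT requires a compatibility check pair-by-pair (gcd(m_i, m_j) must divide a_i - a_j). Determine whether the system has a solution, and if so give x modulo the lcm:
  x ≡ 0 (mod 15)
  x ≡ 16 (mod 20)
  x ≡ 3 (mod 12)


Moduli 15, 20, 12 are not pairwise coprime, so CRT works modulo lcm(m_i) when all pairwise compatibility conditions hold.
Pairwise compatibility: gcd(m_i, m_j) must divide a_i - a_j for every pair.
Merge one congruence at a time:
  Start: x ≡ 0 (mod 15).
  Combine with x ≡ 16 (mod 20): gcd(15, 20) = 5, and 16 - 0 = 16 is NOT divisible by 5.
    ⇒ system is inconsistent (no integer solution).

No solution (the system is inconsistent).


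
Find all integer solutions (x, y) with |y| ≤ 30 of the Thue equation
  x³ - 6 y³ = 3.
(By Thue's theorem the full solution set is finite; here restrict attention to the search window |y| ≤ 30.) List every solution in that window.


The equation is x³ - 6y³ = 3. For fixed y, x³ = 6·y³ + 3, so a solution requires the RHS to be a perfect cube.
Strategy: iterate y from -30 to 30, compute RHS = 6·y³ + 3, and check whether it is a (positive or negative) perfect cube.
Check small values of y:
  y = 0: RHS = 3 is not a perfect cube.
  y = 1: RHS = 9 is not a perfect cube.
  y = -1: RHS = -3 is not a perfect cube.
  y = 2: RHS = 51 is not a perfect cube.
  y = -2: RHS = -45 is not a perfect cube.
  y = 3: RHS = 165 is not a perfect cube.
  y = -3: RHS = -159 is not a perfect cube.
Continuing the search up to |y| = 30 finds no solutions either.
No (x, y) in the scanned range satisfies the equation.

No integer solutions with |y| ≤ 30.


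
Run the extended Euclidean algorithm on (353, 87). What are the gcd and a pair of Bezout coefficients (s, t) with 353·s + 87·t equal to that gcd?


Euclidean algorithm on (353, 87) — divide until remainder is 0:
  353 = 4 · 87 + 5
  87 = 17 · 5 + 2
  5 = 2 · 2 + 1
  2 = 2 · 1 + 0
gcd(353, 87) = 1.
Track Bezout coefficients alongside the remainders: start with r₀ = 353 = a·1 + b·0 (s = 1, t = 0) and r₁ = 87 = a·0 + b·1 (s = 0, t = 1); each new remainder r_{k+1} = r_{k-1} − q_k·r_k inherits s_{k+1} = s_{k-1} − q_k·s_k, t_{k+1} = t_{k-1} − q_k·t_k, so r_k = a·s_k + b·t_k at every step:
  q = 4: r = 5, s = 1 − 4·0 = 1, t = 0 − 4·1 = -4  (check: 353·1 + 87·(-4) = 5)
  q = 17: r = 2, s = 0 − 17·1 = -17, t = 1 − 17·(-4) = 69  (check: 353·(-17) + 87·69 = 2)
  q = 2: r = 1, s = 1 − 2·(-17) = 35, t = -4 − 2·69 = -142  (check: 353·35 + 87·(-142) = 1)
The row with r = 1 (the gcd) gives the Bezout coefficients s = 35, t = -142.
Result: 353 · (35) + 87 · (-142) = 1.

gcd(353, 87) = 1; s = 35, t = -142 (check: 353·35 + 87·(-142) = 1).


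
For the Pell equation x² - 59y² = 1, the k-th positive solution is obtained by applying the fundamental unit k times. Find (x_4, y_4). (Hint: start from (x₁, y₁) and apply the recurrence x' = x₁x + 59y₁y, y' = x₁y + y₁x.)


Step 1: Find the fundamental solution (x₁, y₁) of x² - 59y² = 1.
  Expand √59 as a continued fraction. a₀ = ⌊√59⌋ = 7; iterate m_{k+1} = d_k·a_k − m_k, d_{k+1} = (59 − m_{k+1}²)/d_k, a_{k+1} = ⌊(a₀ + m_{k+1})/d_{k+1}⌋ (starting m₀ = 0, d₀ = 1), with convergents p_k = a_k·p_{k-1} + p_{k-2}, q_k = a_k·q_{k-1} + q_{k-2} (p₋₁ = 1, q₋₁ = 0):
  k = 0: a₀ = 7; p₀/q₀ = 7/1; p₀² − 59·q₀² = 49 − 59 = -10.
  k = 1: m = 7, d = 10, a = ⌊(7 + 7)/10⌋ = 1; p/q = (1·7 + 1)/(1·1 + 0) = 8/1; p² − 59·q² = 64 − 59 = 5.
  k = 2: m = 3, d = 5, a = ⌊(7 + 3)/5⌋ = 2; p/q = (2·8 + 7)/(2·1 + 1) = 23/3; p² − 59·q² = 529 − 531 = -2.
  k = 3: m = 7, d = 2, a = ⌊(7 + 7)/2⌋ = 7; p/q = (7·23 + 8)/(7·3 + 1) = 169/22; p² − 59·q² = 28561 − 28556 = 5.
  k = 4: m = 7, d = 5, a = ⌊(7 + 7)/5⌋ = 2; p/q = (2·169 + 23)/(2·22 + 3) = 361/47; p² − 59·q² = 130321 − 130331 = -10.
  k = 5: m = 3, d = 10, a = ⌊(7 + 3)/10⌋ = 1; p/q = (1·361 + 169)/(1·47 + 22) = 530/69; p² − 59·q² = 280900 − 280899 = 1.
  The first convergent with p² − 59·q² = 1 gives the fundamental solution (x₁, y₁) = (530, 69).
Step 2: Apply the recurrence (x_{n+1}, y_{n+1}) = (x₁x_n + 59y₁y_n, x₁y_n + y₁x_n) repeatedly.
  From (x_1, y_1) = (530, 69): x_2 = 530·530 + 59·69·69 = 561799; y_2 = 530·69 + 69·530 = 73140.
  From (x_2, y_2) = (561799, 73140): x_3 = 530·561799 + 59·69·73140 = 595506410; y_3 = 530·73140 + 69·561799 = 77528331.
  From (x_3, y_3) = (595506410, 77528331): x_4 = 530·595506410 + 59·69·77528331 = 631236232801; y_4 = 530·77528331 + 69·595506410 = 82179957720.
Step 3: Verify x_4² - 59·y_4² = 398459181600798268305601 - 398459181600798268305600 = 1 (should be 1). ✓

(x_1, y_1) = (530, 69); (x_4, y_4) = (631236232801, 82179957720).


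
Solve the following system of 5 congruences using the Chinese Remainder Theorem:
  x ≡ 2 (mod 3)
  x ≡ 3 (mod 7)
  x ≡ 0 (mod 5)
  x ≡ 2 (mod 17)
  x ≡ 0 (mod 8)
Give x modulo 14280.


Product of moduli M = 3 · 7 · 5 · 17 · 8 = 14280.
Merge one congruence at a time:
  Start: x ≡ 2 (mod 3).
  Combine with x ≡ 3 (mod 7); new modulus lcm = 21.
    Write x = 2 + 3·t and substitute into x ≡ 3 (mod 7): 3·t ≡ 3 − 2 = 1 (mod 7).
    The inverse of 3 mod 7 is 5 (since 3·5 = 15 = 2·7 + 1), so t ≡ 5·1 = 5 ≡ 5 (mod 7).
    Then x = 2 + 3·5 = 17, valid modulo lcm(3, 7) = 21: x ≡ 17 (mod 21).
  Combine with x ≡ 0 (mod 5); new modulus lcm = 105.
    Write x = 17 + 21·t and substitute into x ≡ 0 (mod 5): 21·t ≡ 0 − 17 = -17 (mod 5).
    Reduce coefficients mod 5: 1·t ≡ 3 (mod 5).
    So t ≡ 3 (mod 5).
    Then x = 17 + 21·3 = 80, valid modulo lcm(21, 5) = 105: x ≡ 80 (mod 105).
  Combine with x ≡ 2 (mod 17); new modulus lcm = 1785.
    Write x = 80 + 105·t and substitute into x ≡ 2 (mod 17): 105·t ≡ 2 − 80 = -78 (mod 17).
    Reduce coefficients mod 17: 3·t ≡ 7 (mod 17).
    The inverse of 3 mod 17 is 6 (since 3·6 = 18 = 1·17 + 1), so t ≡ 6·7 = 42 ≡ 8 (mod 17).
    Then x = 80 + 105·8 = 920, valid modulo lcm(105, 17) = 1785: x ≡ 920 (mod 1785).
  Combine with x ≡ 0 (mod 8); new modulus lcm = 14280.
    Write x = 920 + 1785·t and substitute into x ≡ 0 (mod 8): 1785·t ≡ 0 − 920 = -920 (mod 8).
    Reduce coefficients mod 8: 1·t ≡ 0 (mod 8).
    So t ≡ 0 (mod 8).
    Then x = 920 + 1785·0 = 920, valid modulo lcm(1785, 8) = 14280: x ≡ 920 (mod 14280).
Verify against each original: 920 mod 3 = 2, 920 mod 7 = 3, 920 mod 5 = 0, 920 mod 17 = 2, 920 mod 8 = 0.

x ≡ 920 (mod 14280).


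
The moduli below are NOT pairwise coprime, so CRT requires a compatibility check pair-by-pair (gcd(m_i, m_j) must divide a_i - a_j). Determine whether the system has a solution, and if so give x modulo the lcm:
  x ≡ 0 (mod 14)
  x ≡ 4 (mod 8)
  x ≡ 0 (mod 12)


Moduli 14, 8, 12 are not pairwise coprime, so CRT works modulo lcm(m_i) when all pairwise compatibility conditions hold.
Pairwise compatibility: gcd(m_i, m_j) must divide a_i - a_j for every pair.
Merge one congruence at a time:
  Start: x ≡ 0 (mod 14).
  Combine with x ≡ 4 (mod 8): gcd(14, 8) = 2; 4 - 0 = 4, which IS divisible by 2, so compatible.
    Write x = 0 + 14·t and substitute into x ≡ 4 (mod 8): 14·t ≡ 4 − 0 = 4 (mod 8).
    Divide the congruence (and modulus) by g = 2: 7·t ≡ 2 (mod 4).
    Reduce coefficients mod 4: 3·t ≡ 2 (mod 4).
    The inverse of 3 mod 4 is 3 (since 3·3 = 9 = 2·4 + 1), so t ≡ 3·2 = 6 ≡ 2 (mod 4).
    Then x = 0 + 14·2 = 28, valid modulo lcm(14, 8) = 56: x ≡ 28 (mod 56).
  Combine with x ≡ 0 (mod 12): gcd(56, 12) = 4; 0 - 28 = -28, which IS divisible by 4, so compatible.
    Write x = 28 + 56·t and substitute into x ≡ 0 (mod 12): 56·t ≡ 0 − 28 = -28 (mod 12).
    Divide the congruence (and modulus) by g = 4: 14·t ≡ -7 (mod 3).
    Reduce coefficients mod 3: 2·t ≡ 2 (mod 3).
    The inverse of 2 mod 3 is 2 (since 2·2 = 4 = 1·3 + 1), so t ≡ 2·2 = 4 ≡ 1 (mod 3).
    Then x = 28 + 56·1 = 84, valid modulo lcm(56, 12) = 168: x ≡ 84 (mod 168).
Verify: 84 mod 14 = 0, 84 mod 8 = 4, 84 mod 12 = 0.

x ≡ 84 (mod 168).


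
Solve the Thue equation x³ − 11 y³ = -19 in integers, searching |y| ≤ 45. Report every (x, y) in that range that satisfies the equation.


The equation is x³ - 11y³ = -19. For fixed y, x³ = 11·y³ − 19, so a solution requires the RHS to be a perfect cube.
Strategy: iterate y from -45 to 45, compute RHS = 11·y³ − 19, and check whether it is a (positive or negative) perfect cube.
Check small values of y:
  y = 0: RHS = -19 is not a perfect cube.
  y = 1: RHS = -8 = (-2)³ ⇒ x = -2 works.
  y = -1: RHS = -30 is not a perfect cube.
  y = 2: RHS = 69 is not a perfect cube.
  y = -2: RHS = -107 is not a perfect cube.
  y = 3: RHS = 278 is not a perfect cube.
  y = -3: RHS = -316 is not a perfect cube.
Continuing, at y = 9: RHS = 8000 = (20)³ ⇒ x = 20 works.
Searching the remaining y in |y| ≤ 45 finds no further solutions.
Collected solutions: (-2, 1), (20, 9).

Solutions (with |y| ≤ 45): (-2, 1), (20, 9).


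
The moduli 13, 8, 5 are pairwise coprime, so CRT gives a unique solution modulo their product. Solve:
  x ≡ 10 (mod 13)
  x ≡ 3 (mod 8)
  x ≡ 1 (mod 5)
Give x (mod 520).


Moduli 13, 8, 5 are pairwise coprime; by CRT there is a unique solution modulo M = 13 · 8 · 5 = 520.
Solve pairwise, accumulating the modulus:
  Start with x ≡ 10 (mod 13).
  Combine with x ≡ 3 (mod 8): since gcd(13, 8) = 1, we get a unique residue mod 104.
    Write x = 10 + 13·t and substitute into x ≡ 3 (mod 8): 13·t ≡ 3 − 10 = -7 (mod 8).
    Reduce coefficients mod 8: 5·t ≡ 1 (mod 8).
    The inverse of 5 mod 8 is 5 (since 5·5 = 25 = 3·8 + 1), so t ≡ 5·1 = 5 ≡ 5 (mod 8).
    Then x = 10 + 13·5 = 75, valid modulo lcm(13, 8) = 104: x ≡ 75 (mod 104).
  Combine with x ≡ 1 (mod 5): since gcd(104, 5) = 1, we get a unique residue mod 520.
    Write x = 75 + 104·t and substitute into x ≡ 1 (mod 5): 104·t ≡ 1 − 75 = -74 (mod 5).
    Reduce coefficients mod 5: 4·t ≡ 1 (mod 5).
    The inverse of 4 mod 5 is 4 (since 4·4 = 16 = 3·5 + 1), so t ≡ 4·1 = 4 ≡ 4 (mod 5).
    Then x = 75 + 104·4 = 491, valid modulo lcm(104, 5) = 520: x ≡ 491 (mod 520).
Verify: 491 mod 13 = 10 ✓, 491 mod 8 = 3 ✓, 491 mod 5 = 1 ✓.

x ≡ 491 (mod 520).


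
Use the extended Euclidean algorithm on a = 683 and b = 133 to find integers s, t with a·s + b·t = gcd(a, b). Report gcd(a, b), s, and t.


Euclidean algorithm on (683, 133) — divide until remainder is 0:
  683 = 5 · 133 + 18
  133 = 7 · 18 + 7
  18 = 2 · 7 + 4
  7 = 1 · 4 + 3
  4 = 1 · 3 + 1
  3 = 3 · 1 + 0
gcd(683, 133) = 1.
Track Bezout coefficients alongside the remainders: start with r₀ = 683 = a·1 + b·0 (s = 1, t = 0) and r₁ = 133 = a·0 + b·1 (s = 0, t = 1); each new remainder r_{k+1} = r_{k-1} − q_k·r_k inherits s_{k+1} = s_{k-1} − q_k·s_k, t_{k+1} = t_{k-1} − q_k·t_k, so r_k = a·s_k + b·t_k at every step:
  q = 5: r = 18, s = 1 − 5·0 = 1, t = 0 − 5·1 = -5  (check: 683·1 + 133·(-5) = 18)
  q = 7: r = 7, s = 0 − 7·1 = -7, t = 1 − 7·(-5) = 36  (check: 683·(-7) + 133·36 = 7)
  q = 2: r = 4, s = 1 − 2·(-7) = 15, t = -5 − 2·36 = -77  (check: 683·15 + 133·(-77) = 4)
  q = 1: r = 3, s = -7 − 1·15 = -22, t = 36 − 1·(-77) = 113  (check: 683·(-22) + 133·113 = 3)
  q = 1: r = 1, s = 15 − 1·(-22) = 37, t = -77 − 1·113 = -190  (check: 683·37 + 133·(-190) = 1)
The row with r = 1 (the gcd) gives the Bezout coefficients s = 37, t = -190.
Result: 683 · (37) + 133 · (-190) = 1.

gcd(683, 133) = 1; s = 37, t = -190 (check: 683·37 + 133·(-190) = 1).


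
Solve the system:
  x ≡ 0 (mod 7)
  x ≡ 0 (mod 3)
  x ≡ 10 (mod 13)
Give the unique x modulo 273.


Moduli 7, 3, 13 are pairwise coprime; by CRT there is a unique solution modulo M = 7 · 3 · 13 = 273.
Solve pairwise, accumulating the modulus:
  Start with x ≡ 0 (mod 7).
  Combine with x ≡ 0 (mod 3): since gcd(7, 3) = 1, we get a unique residue mod 21.
    Write x = 0 + 7·t and substitute into x ≡ 0 (mod 3): 7·t ≡ 0 − 0 = 0 (mod 3).
    Reduce coefficients mod 3: 1·t ≡ 0 (mod 3).
    So t ≡ 0 (mod 3).
    Then x = 0 + 7·0 = 0, valid modulo lcm(7, 3) = 21: x ≡ 0 (mod 21).
  Combine with x ≡ 10 (mod 13): since gcd(21, 13) = 1, we get a unique residue mod 273.
    Write x = 0 + 21·t and substitute into x ≡ 10 (mod 13): 21·t ≡ 10 − 0 = 10 (mod 13).
    Reduce coefficients mod 13: 8·t ≡ 10 (mod 13).
    The inverse of 8 mod 13 is 5 (since 8·5 = 40 = 3·13 + 1), so t ≡ 5·10 = 50 ≡ 11 (mod 13).
    Then x = 0 + 21·11 = 231, valid modulo lcm(21, 13) = 273: x ≡ 231 (mod 273).
Verify: 231 mod 7 = 0 ✓, 231 mod 3 = 0 ✓, 231 mod 13 = 10 ✓.

x ≡ 231 (mod 273).


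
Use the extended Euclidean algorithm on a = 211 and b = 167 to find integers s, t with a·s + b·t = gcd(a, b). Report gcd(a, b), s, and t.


Euclidean algorithm on (211, 167) — divide until remainder is 0:
  211 = 1 · 167 + 44
  167 = 3 · 44 + 35
  44 = 1 · 35 + 9
  35 = 3 · 9 + 8
  9 = 1 · 8 + 1
  8 = 8 · 1 + 0
gcd(211, 167) = 1.
Track Bezout coefficients alongside the remainders: start with r₀ = 211 = a·1 + b·0 (s = 1, t = 0) and r₁ = 167 = a·0 + b·1 (s = 0, t = 1); each new remainder r_{k+1} = r_{k-1} − q_k·r_k inherits s_{k+1} = s_{k-1} − q_k·s_k, t_{k+1} = t_{k-1} − q_k·t_k, so r_k = a·s_k + b·t_k at every step:
  q = 1: r = 44, s = 1 − 1·0 = 1, t = 0 − 1·1 = -1  (check: 211·1 + 167·(-1) = 44)
  q = 3: r = 35, s = 0 − 3·1 = -3, t = 1 − 3·(-1) = 4  (check: 211·(-3) + 167·4 = 35)
  q = 1: r = 9, s = 1 − 1·(-3) = 4, t = -1 − 1·4 = -5  (check: 211·4 + 167·(-5) = 9)
  q = 3: r = 8, s = -3 − 3·4 = -15, t = 4 − 3·(-5) = 19  (check: 211·(-15) + 167·19 = 8)
  q = 1: r = 1, s = 4 − 1·(-15) = 19, t = -5 − 1·19 = -24  (check: 211·19 + 167·(-24) = 1)
The row with r = 1 (the gcd) gives the Bezout coefficients s = 19, t = -24.
Result: 211 · (19) + 167 · (-24) = 1.

gcd(211, 167) = 1; s = 19, t = -24 (check: 211·19 + 167·(-24) = 1).


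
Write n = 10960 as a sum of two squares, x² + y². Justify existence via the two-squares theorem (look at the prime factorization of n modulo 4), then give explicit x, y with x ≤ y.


Step 1: Factor n = 10960 = 2^4 · 5 · 137.
Step 2: Check the mod-4 condition on each prime factor: 2 = 2 (special); 5 ≡ 1 (mod 4), exponent 1; 137 ≡ 1 (mod 4), exponent 1.
All primes ≡ 3 (mod 4) appear to even exponent (or don't appear), so by the two-squares theorem n IS expressible as a sum of two squares.
Step 3: Build a representation. Group n = k² · m with k = 4 and m = 5 · 137 = 685 (a product of primes ≡ 1 (mod 4)); a representation of m scales to one of n via (k·x)² + (k·y)² = k²(x² + y²). Each prime p ≡ 1 (mod 4) is itself a sum of two squares; find a² by testing p − a² for a perfect square:
  5: 5 − 1² = 4 = 2² ⇒ 5 = 1² + 2².
  137: 137 − 1² = 136, 137 − 2² = 133, 137 − 3² = 128, 137 − 4² = 121 = 11² ⇒ 137 = 4² + 11².
  Combine using the Brahmagupta–Fibonacci identity (a² + b²)(c² + d²) = (ac − bd)² + (ad + bc)² = (ac + bd)² + (ad − bc)²:
  5 · 137 = 685: from (1² + 2²)(4² + 11²), take (1·4 − 2·11, 1·11 + 2·4) = (4 − 22, 11 + 8) = (-18, 19); dropping signs (only squares matter) gives (18, 19); check 18² + 19² = 324 + 361 = 685 ✓.
  Scale by k = 4: (4·18, 4·19) = (72, 76).
Step 4: Order so x ≤ y and verify: 72² + 76² = 5184 + 5776 = 10960 = n. ✓

n = 10960 = 72² + 76² (one valid representation with x ≤ y).


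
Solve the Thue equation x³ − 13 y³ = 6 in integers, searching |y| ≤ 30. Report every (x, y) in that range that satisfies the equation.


The equation is x³ - 13y³ = 6. For fixed y, x³ = 13·y³ + 6, so a solution requires the RHS to be a perfect cube.
Strategy: iterate y from -30 to 30, compute RHS = 13·y³ + 6, and check whether it is a (positive or negative) perfect cube.
Check small values of y:
  y = 0: RHS = 6 is not a perfect cube.
  y = 1: RHS = 19 is not a perfect cube.
  y = -1: RHS = -7 is not a perfect cube.
  y = 2: RHS = 110 is not a perfect cube.
  y = -2: RHS = -98 is not a perfect cube.
  y = 3: RHS = 357 is not a perfect cube.
  y = -3: RHS = -345 is not a perfect cube.
Continuing the search up to |y| = 30 finds no solutions either.
No (x, y) in the scanned range satisfies the equation.

No integer solutions with |y| ≤ 30.


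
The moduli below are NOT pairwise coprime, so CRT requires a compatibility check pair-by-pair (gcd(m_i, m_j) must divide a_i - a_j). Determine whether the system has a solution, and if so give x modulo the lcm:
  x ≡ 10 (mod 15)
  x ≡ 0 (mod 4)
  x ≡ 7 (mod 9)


Moduli 15, 4, 9 are not pairwise coprime, so CRT works modulo lcm(m_i) when all pairwise compatibility conditions hold.
Pairwise compatibility: gcd(m_i, m_j) must divide a_i - a_j for every pair.
Merge one congruence at a time:
  Start: x ≡ 10 (mod 15).
  Combine with x ≡ 0 (mod 4): gcd(15, 4) = 1; 0 - 10 = -10, which IS divisible by 1, so compatible.
    Write x = 10 + 15·t and substitute into x ≡ 0 (mod 4): 15·t ≡ 0 − 10 = -10 (mod 4).
    Reduce coefficients mod 4: 3·t ≡ 2 (mod 4).
    The inverse of 3 mod 4 is 3 (since 3·3 = 9 = 2·4 + 1), so t ≡ 3·2 = 6 ≡ 2 (mod 4).
    Then x = 10 + 15·2 = 40, valid modulo lcm(15, 4) = 60: x ≡ 40 (mod 60).
  Combine with x ≡ 7 (mod 9): gcd(60, 9) = 3; 7 - 40 = -33, which IS divisible by 3, so compatible.
    Write x = 40 + 60·t and substitute into x ≡ 7 (mod 9): 60·t ≡ 7 − 40 = -33 (mod 9).
    Divide the congruence (and modulus) by g = 3: 20·t ≡ -11 (mod 3).
    Reduce coefficients mod 3: 2·t ≡ 1 (mod 3).
    The inverse of 2 mod 3 is 2 (since 2·2 = 4 = 1·3 + 1), so t ≡ 2·1 = 2 ≡ 2 (mod 3).
    Then x = 40 + 60·2 = 160, valid modulo lcm(60, 9) = 180: x ≡ 160 (mod 180).
Verify: 160 mod 15 = 10, 160 mod 4 = 0, 160 mod 9 = 7.

x ≡ 160 (mod 180).


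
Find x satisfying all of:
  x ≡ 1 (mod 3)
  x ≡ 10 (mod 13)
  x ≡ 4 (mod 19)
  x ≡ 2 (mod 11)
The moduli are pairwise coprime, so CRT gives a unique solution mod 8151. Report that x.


Product of moduli M = 3 · 13 · 19 · 11 = 8151.
Merge one congruence at a time:
  Start: x ≡ 1 (mod 3).
  Combine with x ≡ 10 (mod 13); new modulus lcm = 39.
    Write x = 1 + 3·t and substitute into x ≡ 10 (mod 13): 3·t ≡ 10 − 1 = 9 (mod 13).
    The inverse of 3 mod 13 is 9 (since 3·9 = 27 = 2·13 + 1), so t ≡ 9·9 = 81 ≡ 3 (mod 13).
    Then x = 1 + 3·3 = 10, valid modulo lcm(3, 13) = 39: x ≡ 10 (mod 39).
  Combine with x ≡ 4 (mod 19); new modulus lcm = 741.
    Write x = 10 + 39·t and substitute into x ≡ 4 (mod 19): 39·t ≡ 4 − 10 = -6 (mod 19).
    Reduce coefficients mod 19: 1·t ≡ 13 (mod 19).
    So t ≡ 13 (mod 19).
    Then x = 10 + 39·13 = 517, valid modulo lcm(39, 19) = 741: x ≡ 517 (mod 741).
  Combine with x ≡ 2 (mod 11); new modulus lcm = 8151.
    Write x = 517 + 741·t and substitute into x ≡ 2 (mod 11): 741·t ≡ 2 − 517 = -515 (mod 11).
    Reduce coefficients mod 11: 4·t ≡ 2 (mod 11).
    The inverse of 4 mod 11 is 3 (since 4·3 = 12 = 1·11 + 1), so t ≡ 3·2 = 6 ≡ 6 (mod 11).
    Then x = 517 + 741·6 = 4963, valid modulo lcm(741, 11) = 8151: x ≡ 4963 (mod 8151).
Verify against each original: 4963 mod 3 = 1, 4963 mod 13 = 10, 4963 mod 19 = 4, 4963 mod 11 = 2.

x ≡ 4963 (mod 8151).


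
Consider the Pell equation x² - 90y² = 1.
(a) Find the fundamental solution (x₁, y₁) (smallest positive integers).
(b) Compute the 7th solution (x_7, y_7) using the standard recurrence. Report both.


Step 1: Find the fundamental solution (x₁, y₁) of x² - 90y² = 1.
  Expand √90 as a continued fraction. a₀ = ⌊√90⌋ = 9; iterate m_{k+1} = d_k·a_k − m_k, d_{k+1} = (90 − m_{k+1}²)/d_k, a_{k+1} = ⌊(a₀ + m_{k+1})/d_{k+1}⌋ (starting m₀ = 0, d₀ = 1), with convergents p_k = a_k·p_{k-1} + p_{k-2}, q_k = a_k·q_{k-1} + q_{k-2} (p₋₁ = 1, q₋₁ = 0):
  k = 0: a₀ = 9; p₀/q₀ = 9/1; p₀² − 90·q₀² = 81 − 90 = -9.
  k = 1: m = 9, d = 9, a = ⌊(9 + 9)/9⌋ = 2; p/q = (2·9 + 1)/(2·1 + 0) = 19/2; p² − 90·q² = 361 − 360 = 1.
  The first convergent with p² − 90·q² = 1 gives the fundamental solution (x₁, y₁) = (19, 2).
Step 2: Apply the recurrence (x_{n+1}, y_{n+1}) = (x₁x_n + 90y₁y_n, x₁y_n + y₁x_n) repeatedly.
  From (x_1, y_1) = (19, 2): x_2 = 19·19 + 90·2·2 = 721; y_2 = 19·2 + 2·19 = 76.
  From (x_2, y_2) = (721, 76): x_3 = 19·721 + 90·2·76 = 27379; y_3 = 19·76 + 2·721 = 2886.
  From (x_3, y_3) = (27379, 2886): x_4 = 19·27379 + 90·2·2886 = 1039681; y_4 = 19·2886 + 2·27379 = 109592.
  From (x_4, y_4) = (1039681, 109592): x_5 = 19·1039681 + 90·2·109592 = 39480499; y_5 = 19·109592 + 2·1039681 = 4161610.
  From (x_5, y_5) = (39480499, 4161610): x_6 = 19·39480499 + 90·2·4161610 = 1499219281; y_6 = 19·4161610 + 2·39480499 = 158031588.
  From (x_6, y_6) = (1499219281, 158031588): x_7 = 19·1499219281 + 90·2·158031588 = 56930852179; y_7 = 19·158031588 + 2·1499219281 = 6001038734.
Step 3: Verify x_7² - 90·y_7² = 3241121929827149048041 - 3241121929827149048040 = 1 (should be 1). ✓

(x_1, y_1) = (19, 2); (x_7, y_7) = (56930852179, 6001038734).


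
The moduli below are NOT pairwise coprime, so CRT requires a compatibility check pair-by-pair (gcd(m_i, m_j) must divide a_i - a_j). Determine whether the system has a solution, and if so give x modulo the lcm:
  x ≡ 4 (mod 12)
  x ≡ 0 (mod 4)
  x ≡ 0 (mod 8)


Moduli 12, 4, 8 are not pairwise coprime, so CRT works modulo lcm(m_i) when all pairwise compatibility conditions hold.
Pairwise compatibility: gcd(m_i, m_j) must divide a_i - a_j for every pair.
Merge one congruence at a time:
  Start: x ≡ 4 (mod 12).
  Combine with x ≡ 0 (mod 4): gcd(12, 4) = 4; 0 - 4 = -4, which IS divisible by 4, so compatible.
    Write x = 4 + 12·t and substitute into x ≡ 0 (mod 4): 12·t ≡ 0 − 4 = -4 (mod 4).
    Divide the congruence (and modulus) by g = 4: 3·t ≡ -1 (mod 1).
    Modulo 1 every t works; take t = 0.
    Then x = 4 + 12·0 = 4, valid modulo lcm(12, 4) = 12: x ≡ 4 (mod 12).
  Combine with x ≡ 0 (mod 8): gcd(12, 8) = 4; 0 - 4 = -4, which IS divisible by 4, so compatible.
    Write x = 4 + 12·t and substitute into x ≡ 0 (mod 8): 12·t ≡ 0 − 4 = -4 (mod 8).
    Divide the congruence (and modulus) by g = 4: 3·t ≡ -1 (mod 2).
    Reduce coefficients mod 2: 1·t ≡ 1 (mod 2).
    So t ≡ 1 (mod 2).
    Then x = 4 + 12·1 = 16, valid modulo lcm(12, 8) = 24: x ≡ 16 (mod 24).
Verify: 16 mod 12 = 4, 16 mod 4 = 0, 16 mod 8 = 0.

x ≡ 16 (mod 24).


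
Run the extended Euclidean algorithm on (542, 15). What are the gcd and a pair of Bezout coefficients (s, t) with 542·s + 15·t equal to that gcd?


Euclidean algorithm on (542, 15) — divide until remainder is 0:
  542 = 36 · 15 + 2
  15 = 7 · 2 + 1
  2 = 2 · 1 + 0
gcd(542, 15) = 1.
Track Bezout coefficients alongside the remainders: start with r₀ = 542 = a·1 + b·0 (s = 1, t = 0) and r₁ = 15 = a·0 + b·1 (s = 0, t = 1); each new remainder r_{k+1} = r_{k-1} − q_k·r_k inherits s_{k+1} = s_{k-1} − q_k·s_k, t_{k+1} = t_{k-1} − q_k·t_k, so r_k = a·s_k + b·t_k at every step:
  q = 36: r = 2, s = 1 − 36·0 = 1, t = 0 − 36·1 = -36  (check: 542·1 + 15·(-36) = 2)
  q = 7: r = 1, s = 0 − 7·1 = -7, t = 1 − 7·(-36) = 253  (check: 542·(-7) + 15·253 = 1)
The row with r = 1 (the gcd) gives the Bezout coefficients s = -7, t = 253.
Result: 542 · (-7) + 15 · (253) = 1.

gcd(542, 15) = 1; s = -7, t = 253 (check: 542·(-7) + 15·253 = 1).


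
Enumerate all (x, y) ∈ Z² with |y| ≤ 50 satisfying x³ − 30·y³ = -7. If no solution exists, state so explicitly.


The equation is x³ - 30y³ = -7. For fixed y, x³ = 30·y³ − 7, so a solution requires the RHS to be a perfect cube.
Strategy: iterate y from -50 to 50, compute RHS = 30·y³ − 7, and check whether it is a (positive or negative) perfect cube.
Check small values of y:
  y = 0: RHS = -7 is not a perfect cube.
  y = 1: RHS = 23 is not a perfect cube.
  y = -1: RHS = -37 is not a perfect cube.
  y = 2: RHS = 233 is not a perfect cube.
  y = -2: RHS = -247 is not a perfect cube.
  y = 3: RHS = 803 is not a perfect cube.
  y = -3: RHS = -817 is not a perfect cube.
Continuing the search up to |y| = 50 finds no solutions either.
No (x, y) in the scanned range satisfies the equation.

No integer solutions with |y| ≤ 50.


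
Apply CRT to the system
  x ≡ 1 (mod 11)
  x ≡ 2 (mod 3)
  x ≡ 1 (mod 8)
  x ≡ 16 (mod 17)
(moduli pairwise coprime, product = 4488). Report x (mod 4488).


Product of moduli M = 11 · 3 · 8 · 17 = 4488.
Merge one congruence at a time:
  Start: x ≡ 1 (mod 11).
  Combine with x ≡ 2 (mod 3); new modulus lcm = 33.
    Write x = 1 + 11·t and substitute into x ≡ 2 (mod 3): 11·t ≡ 2 − 1 = 1 (mod 3).
    Reduce coefficients mod 3: 2·t ≡ 1 (mod 3).
    The inverse of 2 mod 3 is 2 (since 2·2 = 4 = 1·3 + 1), so t ≡ 2·1 = 2 ≡ 2 (mod 3).
    Then x = 1 + 11·2 = 23, valid modulo lcm(11, 3) = 33: x ≡ 23 (mod 33).
  Combine with x ≡ 1 (mod 8); new modulus lcm = 264.
    Write x = 23 + 33·t and substitute into x ≡ 1 (mod 8): 33·t ≡ 1 − 23 = -22 (mod 8).
    Reduce coefficients mod 8: 1·t ≡ 2 (mod 8).
    So t ≡ 2 (mod 8).
    Then x = 23 + 33·2 = 89, valid modulo lcm(33, 8) = 264: x ≡ 89 (mod 264).
  Combine with x ≡ 16 (mod 17); new modulus lcm = 4488.
    Write x = 89 + 264·t and substitute into x ≡ 16 (mod 17): 264·t ≡ 16 − 89 = -73 (mod 17).
    Reduce coefficients mod 17: 9·t ≡ 12 (mod 17).
    The inverse of 9 mod 17 is 2 (since 9·2 = 18 = 1·17 + 1), so t ≡ 2·12 = 24 ≡ 7 (mod 17).
    Then x = 89 + 264·7 = 1937, valid modulo lcm(264, 17) = 4488: x ≡ 1937 (mod 4488).
Verify against each original: 1937 mod 11 = 1, 1937 mod 3 = 2, 1937 mod 8 = 1, 1937 mod 17 = 16.

x ≡ 1937 (mod 4488).


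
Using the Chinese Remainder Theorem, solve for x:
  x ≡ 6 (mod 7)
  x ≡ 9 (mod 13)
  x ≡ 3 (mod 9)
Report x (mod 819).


Moduli 7, 13, 9 are pairwise coprime; by CRT there is a unique solution modulo M = 7 · 13 · 9 = 819.
Solve pairwise, accumulating the modulus:
  Start with x ≡ 6 (mod 7).
  Combine with x ≡ 9 (mod 13): since gcd(7, 13) = 1, we get a unique residue mod 91.
    Write x = 6 + 7·t and substitute into x ≡ 9 (mod 13): 7·t ≡ 9 − 6 = 3 (mod 13).
    The inverse of 7 mod 13 is 2 (since 7·2 = 14 = 1·13 + 1), so t ≡ 2·3 = 6 ≡ 6 (mod 13).
    Then x = 6 + 7·6 = 48, valid modulo lcm(7, 13) = 91: x ≡ 48 (mod 91).
  Combine with x ≡ 3 (mod 9): since gcd(91, 9) = 1, we get a unique residue mod 819.
    Write x = 48 + 91·t and substitute into x ≡ 3 (mod 9): 91·t ≡ 3 − 48 = -45 (mod 9).
    Reduce coefficients mod 9: 1·t ≡ 0 (mod 9).
    So t ≡ 0 (mod 9).
    Then x = 48 + 91·0 = 48, valid modulo lcm(91, 9) = 819: x ≡ 48 (mod 819).
Verify: 48 mod 7 = 6 ✓, 48 mod 13 = 9 ✓, 48 mod 9 = 3 ✓.

x ≡ 48 (mod 819).


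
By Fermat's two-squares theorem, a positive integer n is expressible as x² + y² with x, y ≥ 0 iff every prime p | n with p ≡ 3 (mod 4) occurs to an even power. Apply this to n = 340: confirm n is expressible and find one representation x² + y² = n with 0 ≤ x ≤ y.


Step 1: Factor n = 340 = 2^2 · 5 · 17.
Step 2: Check the mod-4 condition on each prime factor: 2 = 2 (special); 5 ≡ 1 (mod 4), exponent 1; 17 ≡ 1 (mod 4), exponent 1.
All primes ≡ 3 (mod 4) appear to even exponent (or don't appear), so by the two-squares theorem n IS expressible as a sum of two squares.
Step 3: Build a representation. Group n = k² · m with k = 2 and m = 5 · 17 = 85 (a product of primes ≡ 1 (mod 4)); a representation of m scales to one of n via (k·x)² + (k·y)² = k²(x² + y²). Each prime p ≡ 1 (mod 4) is itself a sum of two squares; find a² by testing p − a² for a perfect square:
  5: 5 − 1² = 4 = 2² ⇒ 5 = 1² + 2².
  17: 17 − 1² = 16 = 4² ⇒ 17 = 1² + 4².
  Combine using the Brahmagupta–Fibonacci identity (a² + b²)(c² + d²) = (ac − bd)² + (ad + bc)² = (ac + bd)² + (ad − bc)²:
  5 · 17 = 85: from (1² + 2²)(1² + 4²), take (1·1 − 2·4, 1·4 + 2·1) = (1 − 8, 4 + 2) = (-7, 6); dropping signs (only squares matter) gives (7, 6); check 7² + 6² = 49 + 36 = 85 ✓.
  Scale by k = 2: (2·7, 2·6) = (14, 12).
Step 4: Order so x ≤ y and verify: 12² + 14² = 144 + 196 = 340 = n. ✓

n = 340 = 12² + 14² (one valid representation with x ≤ y).


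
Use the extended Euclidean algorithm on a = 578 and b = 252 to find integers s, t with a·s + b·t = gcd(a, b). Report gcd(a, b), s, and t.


Euclidean algorithm on (578, 252) — divide until remainder is 0:
  578 = 2 · 252 + 74
  252 = 3 · 74 + 30
  74 = 2 · 30 + 14
  30 = 2 · 14 + 2
  14 = 7 · 2 + 0
gcd(578, 252) = 2.
Track Bezout coefficients alongside the remainders: start with r₀ = 578 = a·1 + b·0 (s = 1, t = 0) and r₁ = 252 = a·0 + b·1 (s = 0, t = 1); each new remainder r_{k+1} = r_{k-1} − q_k·r_k inherits s_{k+1} = s_{k-1} − q_k·s_k, t_{k+1} = t_{k-1} − q_k·t_k, so r_k = a·s_k + b·t_k at every step:
  q = 2: r = 74, s = 1 − 2·0 = 1, t = 0 − 2·1 = -2  (check: 578·1 + 252·(-2) = 74)
  q = 3: r = 30, s = 0 − 3·1 = -3, t = 1 − 3·(-2) = 7  (check: 578·(-3) + 252·7 = 30)
  q = 2: r = 14, s = 1 − 2·(-3) = 7, t = -2 − 2·7 = -16  (check: 578·7 + 252·(-16) = 14)
  q = 2: r = 2, s = -3 − 2·7 = -17, t = 7 − 2·(-16) = 39  (check: 578·(-17) + 252·39 = 2)
The row with r = 2 (the gcd) gives the Bezout coefficients s = -17, t = 39.
Result: 578 · (-17) + 252 · (39) = 2.

gcd(578, 252) = 2; s = -17, t = 39 (check: 578·(-17) + 252·39 = 2).


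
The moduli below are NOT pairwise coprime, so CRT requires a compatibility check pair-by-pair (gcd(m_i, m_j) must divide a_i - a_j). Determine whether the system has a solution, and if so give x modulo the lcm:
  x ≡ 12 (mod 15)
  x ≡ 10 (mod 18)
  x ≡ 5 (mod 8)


Moduli 15, 18, 8 are not pairwise coprime, so CRT works modulo lcm(m_i) when all pairwise compatibility conditions hold.
Pairwise compatibility: gcd(m_i, m_j) must divide a_i - a_j for every pair.
Merge one congruence at a time:
  Start: x ≡ 12 (mod 15).
  Combine with x ≡ 10 (mod 18): gcd(15, 18) = 3, and 10 - 12 = -2 is NOT divisible by 3.
    ⇒ system is inconsistent (no integer solution).

No solution (the system is inconsistent).


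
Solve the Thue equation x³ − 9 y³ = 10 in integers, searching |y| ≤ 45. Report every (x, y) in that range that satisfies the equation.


The equation is x³ - 9y³ = 10. For fixed y, x³ = 9·y³ + 10, so a solution requires the RHS to be a perfect cube.
Strategy: iterate y from -45 to 45, compute RHS = 9·y³ + 10, and check whether it is a (positive or negative) perfect cube.
Check small values of y:
  y = 0: RHS = 10 is not a perfect cube.
  y = 1: RHS = 19 is not a perfect cube.
  y = -1: RHS = 1 = (1)³ ⇒ x = 1 works.
  y = 2: RHS = 82 is not a perfect cube.
  y = -2: RHS = -62 is not a perfect cube.
  y = 3: RHS = 253 is not a perfect cube.
  y = -3: RHS = -233 is not a perfect cube.
Continuing the search up to |y| = 45 finds no further solutions beyond those listed.
Collected solutions: (1, -1).

Solutions (with |y| ≤ 45): (1, -1).


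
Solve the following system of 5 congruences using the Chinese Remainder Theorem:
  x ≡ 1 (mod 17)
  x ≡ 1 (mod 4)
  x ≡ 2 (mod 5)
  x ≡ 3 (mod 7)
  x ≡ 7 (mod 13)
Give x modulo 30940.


Product of moduli M = 17 · 4 · 5 · 7 · 13 = 30940.
Merge one congruence at a time:
  Start: x ≡ 1 (mod 17).
  Combine with x ≡ 1 (mod 4); new modulus lcm = 68.
    Write x = 1 + 17·t and substitute into x ≡ 1 (mod 4): 17·t ≡ 1 − 1 = 0 (mod 4).
    Reduce coefficients mod 4: 1·t ≡ 0 (mod 4).
    So t ≡ 0 (mod 4).
    Then x = 1 + 17·0 = 1, valid modulo lcm(17, 4) = 68: x ≡ 1 (mod 68).
  Combine with x ≡ 2 (mod 5); new modulus lcm = 340.
    Write x = 1 + 68·t and substitute into x ≡ 2 (mod 5): 68·t ≡ 2 − 1 = 1 (mod 5).
    Reduce coefficients mod 5: 3·t ≡ 1 (mod 5).
    The inverse of 3 mod 5 is 2 (since 3·2 = 6 = 1·5 + 1), so t ≡ 2·1 = 2 ≡ 2 (mod 5).
    Then x = 1 + 68·2 = 137, valid modulo lcm(68, 5) = 340: x ≡ 137 (mod 340).
  Combine with x ≡ 3 (mod 7); new modulus lcm = 2380.
    Write x = 137 + 340·t and substitute into x ≡ 3 (mod 7): 340·t ≡ 3 − 137 = -134 (mod 7).
    Reduce coefficients mod 7: 4·t ≡ 6 (mod 7).
    The inverse of 4 mod 7 is 2 (since 4·2 = 8 = 1·7 + 1), so t ≡ 2·6 = 12 ≡ 5 (mod 7).
    Then x = 137 + 340·5 = 1837, valid modulo lcm(340, 7) = 2380: x ≡ 1837 (mod 2380).
  Combine with x ≡ 7 (mod 13); new modulus lcm = 30940.
    Write x = 1837 + 2380·t and substitute into x ≡ 7 (mod 13): 2380·t ≡ 7 − 1837 = -1830 (mod 13).
    Reduce coefficients mod 13: 1·t ≡ 3 (mod 13).
    So t ≡ 3 (mod 13).
    Then x = 1837 + 2380·3 = 8977, valid modulo lcm(2380, 13) = 30940: x ≡ 8977 (mod 30940).
Verify against each original: 8977 mod 17 = 1, 8977 mod 4 = 1, 8977 mod 5 = 2, 8977 mod 7 = 3, 8977 mod 13 = 7.

x ≡ 8977 (mod 30940).
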